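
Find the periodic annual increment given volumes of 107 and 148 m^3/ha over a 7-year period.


PAI = (V2 - V1) / period = (148 - 107) / 7 = 41 / 7 = 5.8571 ≈ 5.86 m^3/ha/yr

5.86 m^3/ha/yr


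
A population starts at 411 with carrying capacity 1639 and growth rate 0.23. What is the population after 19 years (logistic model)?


(K - N0)/N0 = (1639 - 411)/411 = 1228/411 = 2.98783
r*t = 0.23 * 19 = 4.37; exp(-4.37) = 0.0126512
2.98783 * 0.0126512 = 0.0377996
1 + 0.0377996 = 1.03780
N = 1639 / 1.03780 = 1579.30 ≈ 1579

1579


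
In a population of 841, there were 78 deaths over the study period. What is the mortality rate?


Mortality rate = 78 / 841 = 0.092747 ≈ 0.0927

0.0927


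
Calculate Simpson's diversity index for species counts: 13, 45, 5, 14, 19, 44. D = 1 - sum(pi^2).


Total N = 13 + 45 + 5 + 14 + 19 + 44 = 140
Per-species terms:
  p = 13/140 = 0.092857; p^2 = 0.092857^2 = 0.008622
  p = 45/140 = 0.321429; p^2 = 0.321429^2 = 0.103317
  p = 5/140 = 0.035714; p^2 = 0.035714^2 = 0.001275
  p = 14/140 = 0.100000; p^2 = 0.100000^2 = 0.010000
  p = 19/140 = 0.135714; p^2 = 0.135714^2 = 0.018418
  p = 44/140 = 0.314286; p^2 = 0.314286^2 = 0.098776
sum(p^2) = 0.008622 + 0.103317 + 0.001275 + 0.010000 + 0.018418 + 0.098776 = 0.240408
D = 1 - 0.240408 = 0.759592 ≈ 0.7596

0.7596


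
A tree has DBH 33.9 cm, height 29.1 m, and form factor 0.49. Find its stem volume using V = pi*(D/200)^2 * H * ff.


(D/200)^2 = (33.9/200)^2 = 0.1695^2 = 0.02873025
BA = 3.141593 * 0.02873025 = 0.0902588 m^2
V = 0.0902588 * 29.1 * 0.49 = 1.28700 ≈ 1.287 m^3

1.287 m^3


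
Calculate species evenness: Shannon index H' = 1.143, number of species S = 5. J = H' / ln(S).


ln(5) = 1.60944
J = H' / ln(S) = 1.143 / 1.60944 = 0.710185 ≈ 0.7102

0.7102


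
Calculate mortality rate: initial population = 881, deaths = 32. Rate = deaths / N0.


Mortality rate = 32 / 881 = 0.036322 ≈ 0.0363

0.0363


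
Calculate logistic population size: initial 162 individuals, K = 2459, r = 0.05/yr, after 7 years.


(K - N0)/N0 = (2459 - 162)/162 = 2297/162 = 14.1790
r*t = 0.05 * 7 = 0.35; exp(-0.35) = 0.704688
14.1790 * 0.704688 = 9.99177
1 + 9.99177 = 10.9918
N = 2459 / 10.9918 = 223.712 ≈ 224

224


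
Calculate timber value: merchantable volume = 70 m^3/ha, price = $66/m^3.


Value = 70 * 66 = $4620/ha

$4620/ha


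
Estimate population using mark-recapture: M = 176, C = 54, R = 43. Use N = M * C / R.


N = M * C / R = 176 * 54 / 43 = 9504 / 43 = 221.02 ≈ 221

221 individuals


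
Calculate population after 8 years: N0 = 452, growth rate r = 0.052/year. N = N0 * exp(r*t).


r*t = 0.052 * 8 = 0.416
exp(0.416) = 1.51589
N = 452 * 1.51589 = 685.182 ≈ 685

685


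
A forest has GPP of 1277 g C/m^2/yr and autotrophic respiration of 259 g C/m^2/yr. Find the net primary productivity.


NPP = GPP - Ra = 1277 - 259 = 1018 g C/m^2/yr

1018 g C/m^2/yr


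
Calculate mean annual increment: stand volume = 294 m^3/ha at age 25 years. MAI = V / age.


MAI = 294 / 25 = 11.76 m^3/ha/yr

11.76 m^3/ha/yr


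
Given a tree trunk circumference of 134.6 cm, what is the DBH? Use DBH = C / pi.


DBH = C / pi = 134.6 / 3.141593 = 42.8445 ≈ 42.84 cm

42.84 cm


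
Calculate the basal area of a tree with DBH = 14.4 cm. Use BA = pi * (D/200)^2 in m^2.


D/200 = 14.4/200 = 0.072 m
(D/200)^2 = 0.072^2 = 0.005184
BA = 3.141593 * 0.005184 = 0.0162860 ≈ 0.0163 m^2

0.0163 m^2


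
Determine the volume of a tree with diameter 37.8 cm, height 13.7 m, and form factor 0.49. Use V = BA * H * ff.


(D/200)^2 = (37.8/200)^2 = 0.189^2 = 0.035721
BA = 3.141593 * 0.035721 = 0.112221 m^2
V = 0.112221 * 13.7 * 0.49 = 0.753340 ≈ 0.753 m^3

0.753 m^3


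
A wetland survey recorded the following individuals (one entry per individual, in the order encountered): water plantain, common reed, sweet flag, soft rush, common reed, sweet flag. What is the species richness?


Total individuals logged = 6
Distinct species (count of individuals): water plantain (1), common reed (2), sweet flag (2), soft rush (1)
Species richness = number of distinct species = 4

4


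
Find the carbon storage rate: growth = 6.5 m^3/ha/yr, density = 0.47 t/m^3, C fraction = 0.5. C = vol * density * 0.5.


C = 6.5 * 0.47 * 0.5 = 1.5275 ≈ 1.53 t C/ha/yr

1.53 t C/ha/yr


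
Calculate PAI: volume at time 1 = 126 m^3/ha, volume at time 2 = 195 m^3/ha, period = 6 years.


PAI = (V2 - V1) / period = (195 - 126) / 6 = 69 / 6 = 11.50 m^3/ha/yr

11.50 m^3/ha/yr


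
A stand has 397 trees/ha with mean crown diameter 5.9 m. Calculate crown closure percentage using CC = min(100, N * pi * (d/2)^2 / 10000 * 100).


(d/2)^2 = (5.9/2)^2 = 2.95^2 = 8.7025
Crown area = 3.141593 * 8.7025 = 27.3397 m^2
N * area / 10000 * 100 = 397 * 27.3397 / 10000 * 100 = 108.539
CC = min(100, 108.539) = 100%

100%


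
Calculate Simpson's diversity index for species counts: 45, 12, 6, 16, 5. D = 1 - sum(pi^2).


Total N = 45 + 12 + 6 + 16 + 5 = 84
Per-species terms:
  p = 45/84 = 0.535714; p^2 = 0.535714^2 = 0.286989
  p = 12/84 = 0.142857; p^2 = 0.142857^2 = 0.020408
  p = 6/84 = 0.071429; p^2 = 0.071429^2 = 0.005102
  p = 16/84 = 0.190476; p^2 = 0.190476^2 = 0.036281
  p = 5/84 = 0.059524; p^2 = 0.059524^2 = 0.003543
sum(p^2) = 0.286989 + 0.020408 + 0.005102 + 0.036281 + 0.003543 = 0.352323
D = 1 - 0.352323 = 0.647677 ≈ 0.6477

0.6477


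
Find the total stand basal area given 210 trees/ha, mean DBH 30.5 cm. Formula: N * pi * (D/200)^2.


(D/200)^2 = (30.5/200)^2 = 0.1525^2 = 0.02325625
Individual BA = 3.141593 * 0.02325625 = 0.0730617 m^2
Stand BA = 210 * 0.0730617 = 15.3430 ≈ 15.34 m^2/ha

15.34 m^2/ha


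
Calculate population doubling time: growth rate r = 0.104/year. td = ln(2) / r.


td = ln(2) / 0.104 = 0.693147 / 0.104 = 6.66488 ≈ 6.7 years

6.7 years


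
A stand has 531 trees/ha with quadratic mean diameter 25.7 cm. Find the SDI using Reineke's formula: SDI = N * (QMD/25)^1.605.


QMD/25 = 25.7/25 = 1.028
(1.028)^1.605 = exp(1.605 * ln(1.028)) = exp(1.605 * 0.0276152) = exp(0.0443224) = 1.04532
SDI = 531 * 1.04532 = 555.065 ≈ 555

555


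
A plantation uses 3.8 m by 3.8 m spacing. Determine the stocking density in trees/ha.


N = 10000 / 3.8^2 = 10000 / 14.44 = 692.521 ≈ 693 trees/ha

693 trees/ha


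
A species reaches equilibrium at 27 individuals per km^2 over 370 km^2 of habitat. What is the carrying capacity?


K = 27 * 370 = 9990 individuals

9990 individuals


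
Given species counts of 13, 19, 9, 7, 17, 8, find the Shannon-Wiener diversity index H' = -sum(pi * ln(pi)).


Total N = 13 + 19 + 9 + 7 + 17 + 8 = 73
Per-species terms:
  p = 13/73 = 0.178082; ln(p) = -1.725511; p*ln(p) = 0.178082 * (-1.725511) = -0.307282
  p = 19/73 = 0.260274; ln(p) = -1.346020; p*ln(p) = 0.260274 * (-1.346020) = -0.350334
  p = 9/73 = 0.123288; ln(p) = -2.093232; p*ln(p) = 0.123288 * (-2.093232) = -0.258070
  p = 7/73 = 0.095890; ln(p) = -2.344554; p*ln(p) = 0.095890 * (-2.344554) = -0.224819
  p = 17/73 = 0.232877; ln(p) = -1.457245; p*ln(p) = 0.232877 * (-1.457245) = -0.339359
  p = 8/73 = 0.109589; ln(p) = -2.211018; p*ln(p) = 0.109589 * (-2.211018) = -0.242303
sum(p*ln(p)) = (-0.307282) + (-0.350334) + (-0.258070) + (-0.224819) + (-0.339359) + (-0.242303) = -1.722167
H' = -(-1.722167) = 1.722167 ≈ 1.7222

1.7222


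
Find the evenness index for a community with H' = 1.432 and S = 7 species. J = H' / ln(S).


ln(7) = 1.94591
J = H' / ln(S) = 1.432 / 1.94591 = 0.735902 ≈ 0.7359

0.7359


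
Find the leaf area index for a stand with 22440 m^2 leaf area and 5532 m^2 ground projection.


LAI = 22440 / 5532 = 4.0564 ≈ 4.06

4.06


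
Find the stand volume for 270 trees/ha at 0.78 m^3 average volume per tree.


V_stand = 270 * 0.78 = 210.6 m^3/ha

210.6 m^3/ha


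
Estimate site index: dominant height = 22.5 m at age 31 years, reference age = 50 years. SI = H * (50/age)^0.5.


50/31 = 1.61290
(1.61290)^0.5 = 1.27000
SI = 22.5 * 1.27000 = 28.5750 ≈ 28.6 m

28.6 m


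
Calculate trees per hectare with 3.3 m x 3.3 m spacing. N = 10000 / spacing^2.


N = 10000 / 3.3^2 = 10000 / 10.89 = 918.274 ≈ 918 trees/ha

918 trees/ha


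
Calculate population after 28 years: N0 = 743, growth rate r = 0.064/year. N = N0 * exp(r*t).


r*t = 0.064 * 28 = 1.792
exp(1.792) = 6.00144
N = 743 * 6.00144 = 4459.07 ≈ 4459

4459


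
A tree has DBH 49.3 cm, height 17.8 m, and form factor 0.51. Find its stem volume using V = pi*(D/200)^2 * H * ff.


(D/200)^2 = (49.3/200)^2 = 0.2465^2 = 0.06076225
BA = 3.141593 * 0.06076225 = 0.190890 m^2
V = 0.190890 * 17.8 * 0.51 = 1.73290 ≈ 1.733 m^3

1.733 m^3


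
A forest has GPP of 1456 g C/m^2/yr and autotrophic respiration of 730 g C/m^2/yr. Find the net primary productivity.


NPP = GPP - Ra = 1456 - 730 = 726 g C/m^2/yr

726 g C/m^2/yr


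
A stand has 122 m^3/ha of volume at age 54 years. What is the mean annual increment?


MAI = 122 / 54 = 2.2593 ≈ 2.26 m^3/ha/yr

2.26 m^3/ha/yr


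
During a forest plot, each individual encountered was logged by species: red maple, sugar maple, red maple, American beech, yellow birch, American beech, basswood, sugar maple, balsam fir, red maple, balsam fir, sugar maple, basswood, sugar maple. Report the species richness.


Total individuals logged = 14
Distinct species (count of individuals): red maple (3), sugar maple (4), American beech (2), yellow birch (1), basswood (2), balsam fir (2)
Species richness = number of distinct species = 6

6


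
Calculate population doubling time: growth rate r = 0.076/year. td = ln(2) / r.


td = ln(2) / 0.076 = 0.693147 / 0.076 = 9.12036 ≈ 9.1 years

9.1 years


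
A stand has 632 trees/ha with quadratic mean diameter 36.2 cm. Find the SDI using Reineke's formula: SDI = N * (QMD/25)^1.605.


QMD/25 = 36.2/25 = 1.448
(1.448)^1.605 = exp(1.605 * ln(1.448)) = exp(1.605 * 0.370183) = exp(0.594144) = 1.81148
SDI = 632 * 1.81148 = 1144.86 ≈ 1145

1145


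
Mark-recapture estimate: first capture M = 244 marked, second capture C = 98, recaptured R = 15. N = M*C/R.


N = M * C / R = 244 * 98 / 15 = 23912 / 15 = 1594.13 ≈ 1594

1594 individuals


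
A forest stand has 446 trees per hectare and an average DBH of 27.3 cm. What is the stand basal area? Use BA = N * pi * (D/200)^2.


(D/200)^2 = (27.3/200)^2 = 0.1365^2 = 0.01863225
Individual BA = 3.141593 * 0.01863225 = 0.0585349 m^2
Stand BA = 446 * 0.0585349 = 26.1066 ≈ 26.11 m^2/ha

26.11 m^2/ha


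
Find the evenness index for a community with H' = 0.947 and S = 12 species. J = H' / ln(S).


ln(12) = 2.48491
J = H' / ln(S) = 0.947 / 2.48491 = 0.381100 ≈ 0.3811

0.3811


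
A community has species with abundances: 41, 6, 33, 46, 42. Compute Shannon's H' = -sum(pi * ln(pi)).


Total N = 41 + 6 + 33 + 46 + 42 = 168
Per-species terms:
  p = 41/168 = 0.244048; ln(p) = -1.410390; p*ln(p) = 0.244048 * (-1.410390) = -0.344203
  p = 6/168 = 0.035714; ln(p) = -3.332213; p*ln(p) = 0.035714 * (-3.332213) = -0.119007
  p = 33/168 = 0.196429; ln(p) = -1.627454; p*ln(p) = 0.196429 * (-1.627454) = -0.319679
  p = 46/168 = 0.273810; ln(p) = -1.295321; p*ln(p) = 0.273810 * (-1.295321) = -0.354672
  p = 42/168 = 0.250000; ln(p) = -1.386294; p*ln(p) = 0.250000 * (-1.386294) = -0.346574
sum(p*ln(p)) = (-0.344203) + (-0.119007) + (-0.319679) + (-0.354672) + (-0.346574) = -1.484135
H' = -(-1.484135) = 1.484135 ≈ 1.4841

1.4841


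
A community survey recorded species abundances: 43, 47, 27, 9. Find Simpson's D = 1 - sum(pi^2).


Total N = 43 + 47 + 27 + 9 = 126
Per-species terms:
  p = 43/126 = 0.341270; p^2 = 0.341270^2 = 0.116465
  p = 47/126 = 0.373016; p^2 = 0.373016^2 = 0.139141
  p = 27/126 = 0.214286; p^2 = 0.214286^2 = 0.045918
  p = 9/126 = 0.071429; p^2 = 0.071429^2 = 0.005102
sum(p^2) = 0.116465 + 0.139141 + 0.045918 + 0.005102 = 0.306626
D = 1 - 0.306626 = 0.693374 ≈ 0.6934

0.6934


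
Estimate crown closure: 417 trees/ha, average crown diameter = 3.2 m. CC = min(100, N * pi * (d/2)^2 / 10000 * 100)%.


(d/2)^2 = (3.2/2)^2 = 1.6^2 = 2.56
Crown area = 3.141593 * 2.56 = 8.04248 m^2
N * area / 10000 * 100 = 417 * 8.04248 / 10000 * 100 = 33.5371
CC = min(100, 33.5371) = 33.5371 ≈ 33.5%

33.5%


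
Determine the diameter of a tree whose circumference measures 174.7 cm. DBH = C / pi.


DBH = C / pi = 174.7 / 3.141593 = 55.6087 ≈ 55.61 cm

55.61 cm


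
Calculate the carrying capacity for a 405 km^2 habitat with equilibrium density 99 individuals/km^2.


K = 99 * 405 = 40095 individuals

40095 individuals


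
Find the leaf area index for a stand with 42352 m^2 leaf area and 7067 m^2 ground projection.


LAI = 42352 / 7067 = 5.9929 ≈ 5.99

5.99


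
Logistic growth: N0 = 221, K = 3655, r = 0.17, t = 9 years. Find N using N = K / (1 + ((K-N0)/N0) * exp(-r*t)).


(K - N0)/N0 = (3655 - 221)/221 = 3434/221 = 15.5385
r*t = 0.17 * 9 = 1.53; exp(-1.53) = 0.216536
15.5385 * 0.216536 = 3.36464
1 + 3.36464 = 4.36464
N = 3655 / 4.36464 = 837.412 ≈ 837

837


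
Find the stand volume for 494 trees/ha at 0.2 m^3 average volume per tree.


V_stand = 494 * 0.2 = 98.8 m^3/ha

98.8 m^3/ha


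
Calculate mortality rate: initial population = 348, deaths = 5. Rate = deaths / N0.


Mortality rate = 5 / 348 = 0.014368 ≈ 0.0144

0.0144


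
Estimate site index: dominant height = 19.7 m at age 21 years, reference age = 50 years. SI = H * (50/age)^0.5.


50/21 = 2.38095
(2.38095)^0.5 = 1.54303
SI = 19.7 * 1.54303 = 30.3977 ≈ 30.4 m

30.4 m


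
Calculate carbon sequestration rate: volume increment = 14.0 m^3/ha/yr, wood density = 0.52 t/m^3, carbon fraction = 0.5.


C = 14.0 * 0.52 * 0.5 = 3.64 t C/ha/yr

3.64 t C/ha/yr


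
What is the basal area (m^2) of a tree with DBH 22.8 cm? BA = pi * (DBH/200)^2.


D/200 = 22.8/200 = 0.114 m
(D/200)^2 = 0.114^2 = 0.012996
BA = 3.141593 * 0.012996 = 0.0408281 ≈ 0.0408 m^2

0.0408 m^2


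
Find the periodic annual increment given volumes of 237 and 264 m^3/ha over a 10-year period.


PAI = (V2 - V1) / period = (264 - 237) / 10 = 27 / 10 = 2.70 m^3/ha/yr

2.70 m^3/ha/yr


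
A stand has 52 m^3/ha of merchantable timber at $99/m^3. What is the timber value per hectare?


Value = 52 * 99 = $5148/ha

$5148/ha


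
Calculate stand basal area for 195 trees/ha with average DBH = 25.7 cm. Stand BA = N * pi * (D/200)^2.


(D/200)^2 = (25.7/200)^2 = 0.1285^2 = 0.01651225
Individual BA = 3.141593 * 0.01651225 = 0.0518748 m^2
Stand BA = 195 * 0.0518748 = 10.1156 ≈ 10.12 m^2/ha

10.12 m^2/ha


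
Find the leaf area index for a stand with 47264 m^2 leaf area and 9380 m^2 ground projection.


LAI = 47264 / 9380 = 5.0388 ≈ 5.04

5.04


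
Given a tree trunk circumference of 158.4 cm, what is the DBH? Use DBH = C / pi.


DBH = C / pi = 158.4 / 3.141593 = 50.4203 ≈ 50.42 cm

50.42 cm


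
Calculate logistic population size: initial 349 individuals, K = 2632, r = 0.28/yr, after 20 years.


(K - N0)/N0 = (2632 - 349)/349 = 2283/349 = 6.54155
r*t = 0.28 * 20 = 5.6; exp(-5.6) = 0.00369786
6.54155 * 0.00369786 = 0.0241897
1 + 0.0241897 = 1.02419
N = 2632 / 1.02419 = 2569.84 ≈ 2570

2570


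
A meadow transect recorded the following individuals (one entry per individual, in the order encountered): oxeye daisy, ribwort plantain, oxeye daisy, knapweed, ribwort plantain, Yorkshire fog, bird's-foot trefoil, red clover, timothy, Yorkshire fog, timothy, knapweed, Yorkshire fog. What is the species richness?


Total individuals logged = 13
Distinct species (count of individuals): oxeye daisy (2), ribwort plantain (2), knapweed (2), Yorkshire fog (3), bird's-foot trefoil (1), red clover (1), timothy (2)
Species richness = number of distinct species = 7

7


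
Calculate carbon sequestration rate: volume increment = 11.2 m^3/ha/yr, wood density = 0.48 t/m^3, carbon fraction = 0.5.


C = 11.2 * 0.48 * 0.5 = 2.688 ≈ 2.69 t C/ha/yr

2.69 t C/ha/yr


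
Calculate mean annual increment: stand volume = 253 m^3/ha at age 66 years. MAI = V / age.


MAI = 253 / 66 = 3.8333 ≈ 3.83 m^3/ha/yr

3.83 m^3/ha/yr


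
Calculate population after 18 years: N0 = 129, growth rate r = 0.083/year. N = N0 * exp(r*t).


r*t = 0.083 * 18 = 1.494
exp(1.494) = 4.45488
N = 129 * 4.45488 = 574.680 ≈ 575

575


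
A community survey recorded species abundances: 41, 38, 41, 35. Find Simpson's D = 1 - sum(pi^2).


Total N = 41 + 38 + 41 + 35 = 155
Per-species terms:
  p = 41/155 = 0.264516; p^2 = 0.264516^2 = 0.069969
  p = 38/155 = 0.245161; p^2 = 0.245161^2 = 0.060104
  p = 41/155 = 0.264516; p^2 = 0.264516^2 = 0.069969
  p = 35/155 = 0.225806; p^2 = 0.225806^2 = 0.050988
sum(p^2) = 0.069969 + 0.060104 + 0.069969 + 0.050988 = 0.251030
D = 1 - 0.251030 = 0.748970 ≈ 0.7490

0.7490


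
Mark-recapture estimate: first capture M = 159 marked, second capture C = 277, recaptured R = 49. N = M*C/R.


N = M * C / R = 159 * 277 / 49 = 44043 / 49 = 898.84 ≈ 899

899 individuals


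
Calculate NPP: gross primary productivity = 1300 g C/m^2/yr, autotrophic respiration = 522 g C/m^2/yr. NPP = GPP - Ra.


NPP = GPP - Ra = 1300 - 522 = 778 g C/m^2/yr

778 g C/m^2/yr


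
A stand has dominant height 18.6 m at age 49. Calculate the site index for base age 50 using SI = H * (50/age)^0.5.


50/49 = 1.02041
(1.02041)^0.5 = 1.01015
SI = 18.6 * 1.01015 = 18.7888 ≈ 18.8 m

18.8 m


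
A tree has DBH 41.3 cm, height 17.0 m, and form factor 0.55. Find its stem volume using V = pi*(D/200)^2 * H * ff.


(D/200)^2 = (41.3/200)^2 = 0.2065^2 = 0.04264225
BA = 3.141593 * 0.04264225 = 0.133965 m^2
V = 0.133965 * 17.0 * 0.55 = 1.25257 ≈ 1.253 m^3

1.253 m^3


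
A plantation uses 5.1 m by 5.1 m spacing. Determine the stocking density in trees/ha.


N = 10000 / 5.1^2 = 10000 / 26.01 = 384.468 ≈ 384 trees/ha

384 trees/ha


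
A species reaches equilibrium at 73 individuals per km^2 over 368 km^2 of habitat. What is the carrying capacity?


K = 73 * 368 = 26864 individuals

26864 individuals


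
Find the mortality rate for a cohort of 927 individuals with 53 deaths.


Mortality rate = 53 / 927 = 0.057174 ≈ 0.0572

0.0572


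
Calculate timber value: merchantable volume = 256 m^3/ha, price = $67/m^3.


Value = 256 * 67 = $17152/ha

$17152/ha


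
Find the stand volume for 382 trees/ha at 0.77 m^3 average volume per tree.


V_stand = 382 * 0.77 = 294.14 ≈ 294.1 m^3/ha

294.1 m^3/ha


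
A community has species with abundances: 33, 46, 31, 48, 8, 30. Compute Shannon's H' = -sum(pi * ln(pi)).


Total N = 33 + 46 + 31 + 48 + 8 + 30 = 196
Per-species terms:
  p = 33/196 = 0.168367; ln(p) = -1.781609; p*ln(p) = 0.168367 * (-1.781609) = -0.299964
  p = 46/196 = 0.234694; ln(p) = -1.449473; p*ln(p) = 0.234694 * (-1.449473) = -0.340183
  p = 31/196 = 0.158163; ln(p) = -1.844129; p*ln(p) = 0.158163 * (-1.844129) = -0.291673
  p = 48/196 = 0.244898; ln(p) = -1.406913; p*ln(p) = 0.244898 * (-1.406913) = -0.344550
  p = 8/196 = 0.040816; ln(p) = -3.198681; p*ln(p) = 0.040816 * (-3.198681) = -0.130557
  p = 30/196 = 0.153061; ln(p) = -1.876919; p*ln(p) = 0.153061 * (-1.876919) = -0.287283
sum(p*ln(p)) = (-0.299964) + (-0.340183) + (-0.291673) + (-0.344550) + (-0.130557) + (-0.287283) = -1.694210
H' = -(-1.694210) = 1.694210 ≈ 1.6942

1.6942


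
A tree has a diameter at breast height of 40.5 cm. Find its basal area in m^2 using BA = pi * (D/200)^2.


D/200 = 40.5/200 = 0.2025 m
(D/200)^2 = 0.2025^2 = 0.04100625
BA = 3.141593 * 0.04100625 = 0.128825 ≈ 0.1288 m^2

0.1288 m^2


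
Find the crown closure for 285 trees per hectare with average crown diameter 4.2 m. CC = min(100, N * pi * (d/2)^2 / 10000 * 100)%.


(d/2)^2 = (4.2/2)^2 = 2.1^2 = 4.41
Crown area = 3.141593 * 4.41 = 13.8544 m^2
N * area / 10000 * 100 = 285 * 13.8544 / 10000 * 100 = 39.4850
CC = min(100, 39.4850) = 39.4850 ≈ 39.5%

39.5%


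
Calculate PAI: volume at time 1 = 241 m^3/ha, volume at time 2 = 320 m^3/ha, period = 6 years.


PAI = (V2 - V1) / period = (320 - 241) / 6 = 79 / 6 = 13.1667 ≈ 13.17 m^3/ha/yr

13.17 m^3/ha/yr


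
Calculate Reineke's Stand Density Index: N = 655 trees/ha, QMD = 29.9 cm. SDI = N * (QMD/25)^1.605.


QMD/25 = 29.9/25 = 1.196
(1.196)^1.605 = exp(1.605 * ln(1.196)) = exp(1.605 * 0.178983) = exp(0.287268) = 1.33278
SDI = 655 * 1.33278 = 872.971 ≈ 873

873


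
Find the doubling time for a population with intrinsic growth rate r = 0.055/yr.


td = ln(2) / 0.055 = 0.693147 / 0.055 = 12.6027 ≈ 12.6 years

12.6 years


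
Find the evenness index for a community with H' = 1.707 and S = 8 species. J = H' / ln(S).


ln(8) = 2.07944
J = H' / ln(S) = 1.707 / 2.07944 = 0.820894 ≈ 0.8209

0.8209


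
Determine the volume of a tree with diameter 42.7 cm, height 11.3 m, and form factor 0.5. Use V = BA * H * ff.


(D/200)^2 = (42.7/200)^2 = 0.2135^2 = 0.04558225
BA = 3.141593 * 0.04558225 = 0.143201 m^2
V = 0.143201 * 11.3 * 0.5 = 0.809086 ≈ 0.809 m^3

0.809 m^3


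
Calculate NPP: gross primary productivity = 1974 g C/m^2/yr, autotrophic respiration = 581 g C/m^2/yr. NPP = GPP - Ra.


NPP = GPP - Ra = 1974 - 581 = 1393 g C/m^2/yr

1393 g C/m^2/yr


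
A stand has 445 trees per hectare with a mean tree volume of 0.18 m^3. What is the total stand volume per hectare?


V_stand = 445 * 0.18 = 80.1 m^3/ha

80.1 m^3/ha


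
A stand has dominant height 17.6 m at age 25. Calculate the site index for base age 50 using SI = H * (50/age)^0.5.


50/25 = 2.00000
(2.00000)^0.5 = 1.41421
SI = 17.6 * 1.41421 = 24.8901 ≈ 24.9 m

24.9 m


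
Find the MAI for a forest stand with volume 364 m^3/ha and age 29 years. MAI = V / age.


MAI = 364 / 29 = 12.5517 ≈ 12.55 m^3/ha/yr

12.55 m^3/ha/yr


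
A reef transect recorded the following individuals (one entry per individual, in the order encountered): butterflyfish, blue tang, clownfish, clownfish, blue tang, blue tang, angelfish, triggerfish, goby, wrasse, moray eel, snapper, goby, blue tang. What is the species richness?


Total individuals logged = 14
Distinct species (count of individuals): butterflyfish (1), blue tang (4), clownfish (2), angelfish (1), triggerfish (1), goby (2), wrasse (1), moray eel (1), snapper (1)
Species richness = number of distinct species = 9

9


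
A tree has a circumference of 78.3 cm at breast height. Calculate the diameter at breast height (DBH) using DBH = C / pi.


DBH = C / pi = 78.3 / 3.141593 = 24.9237 ≈ 24.92 cm

24.92 cm


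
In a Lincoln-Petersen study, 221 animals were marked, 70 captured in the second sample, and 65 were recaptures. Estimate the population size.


N = M * C / R = 221 * 70 / 65 = 15470 / 65 = 238

238 individuals


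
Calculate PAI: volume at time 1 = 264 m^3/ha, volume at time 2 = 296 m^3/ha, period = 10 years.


PAI = (V2 - V1) / period = (296 - 264) / 10 = 32 / 10 = 3.20 m^3/ha/yr

3.20 m^3/ha/yr


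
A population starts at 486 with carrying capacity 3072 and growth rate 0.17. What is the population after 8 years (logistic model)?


(K - N0)/N0 = (3072 - 486)/486 = 2586/486 = 5.32099
r*t = 0.17 * 8 = 1.36; exp(-1.36) = 0.256661
5.32099 * 0.256661 = 1.36569
1 + 1.36569 = 2.36569
N = 3072 / 2.36569 = 1298.56 ≈ 1299

1299


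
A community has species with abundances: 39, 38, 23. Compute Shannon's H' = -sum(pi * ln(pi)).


Total N = 39 + 38 + 23 = 100
Per-species terms:
  p = 39/100 = 0.390000; ln(p) = -0.941609; p*ln(p) = 0.390000 * (-0.941609) = -0.367228
  p = 38/100 = 0.380000; ln(p) = -0.967584; p*ln(p) = 0.380000 * (-0.967584) = -0.367682
  p = 23/100 = 0.230000; ln(p) = -1.469676; p*ln(p) = 0.230000 * (-1.469676) = -0.338025
sum(p*ln(p)) = (-0.367228) + (-0.367682) + (-0.338025) = -1.072935
H' = -(-1.072935) = 1.072935 ≈ 1.0729

1.0729


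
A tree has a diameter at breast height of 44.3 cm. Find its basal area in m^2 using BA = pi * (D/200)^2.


D/200 = 44.3/200 = 0.2215 m
(D/200)^2 = 0.2215^2 = 0.04906225
BA = 3.141593 * 0.04906225 = 0.154134 ≈ 0.1541 m^2

0.1541 m^2


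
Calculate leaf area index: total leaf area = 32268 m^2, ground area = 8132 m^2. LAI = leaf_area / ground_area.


LAI = 32268 / 8132 = 3.9680 ≈ 3.97

3.97


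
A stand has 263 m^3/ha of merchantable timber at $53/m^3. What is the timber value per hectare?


Value = 263 * 53 = $13939/ha

$13939/ha


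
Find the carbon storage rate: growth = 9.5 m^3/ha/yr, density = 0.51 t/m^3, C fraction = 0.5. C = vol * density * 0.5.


C = 9.5 * 0.51 * 0.5 = 2.4225 ≈ 2.42 t C/ha/yr

2.42 t C/ha/yr


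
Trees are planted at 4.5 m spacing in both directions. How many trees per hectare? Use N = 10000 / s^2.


N = 10000 / 4.5^2 = 10000 / 20.25 = 493.827 ≈ 494 trees/ha

494 trees/ha


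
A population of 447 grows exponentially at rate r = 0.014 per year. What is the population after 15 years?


r*t = 0.014 * 15 = 0.21
exp(0.21) = 1.23368
N = 447 * 1.23368 = 551.455 ≈ 551

551


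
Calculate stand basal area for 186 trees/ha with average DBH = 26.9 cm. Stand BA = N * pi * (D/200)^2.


(D/200)^2 = (26.9/200)^2 = 0.1345^2 = 0.01809025
Individual BA = 3.141593 * 0.01809025 = 0.0568322 m^2
Stand BA = 186 * 0.0568322 = 10.5708 ≈ 10.57 m^2/ha

10.57 m^2/ha


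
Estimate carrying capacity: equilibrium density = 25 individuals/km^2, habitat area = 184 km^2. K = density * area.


K = 25 * 184 = 4600 individuals

4600 individuals


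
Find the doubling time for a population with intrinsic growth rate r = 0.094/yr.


td = ln(2) / 0.094 = 0.693147 / 0.094 = 7.37390 ≈ 7.4 years

7.4 years


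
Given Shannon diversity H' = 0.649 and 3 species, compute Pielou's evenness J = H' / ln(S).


ln(3) = 1.09861
J = H' / ln(S) = 0.649 / 1.09861 = 0.590746 ≈ 0.5907

0.5907


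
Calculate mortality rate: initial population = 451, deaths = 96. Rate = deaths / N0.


Mortality rate = 96 / 451 = 0.212860 ≈ 0.2129

0.2129


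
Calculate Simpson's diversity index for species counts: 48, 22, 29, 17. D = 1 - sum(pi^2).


Total N = 48 + 22 + 29 + 17 = 116
Per-species terms:
  p = 48/116 = 0.413793; p^2 = 0.413793^2 = 0.171225
  p = 22/116 = 0.189655; p^2 = 0.189655^2 = 0.035969
  p = 29/116 = 0.250000; p^2 = 0.250000^2 = 0.062500
  p = 17/116 = 0.146552; p^2 = 0.146552^2 = 0.021477
sum(p^2) = 0.171225 + 0.035969 + 0.062500 + 0.021477 = 0.291171
D = 1 - 0.291171 = 0.708829 ≈ 0.7088

0.7088


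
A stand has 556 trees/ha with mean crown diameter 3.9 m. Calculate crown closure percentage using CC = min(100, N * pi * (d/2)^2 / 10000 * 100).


(d/2)^2 = (3.9/2)^2 = 1.95^2 = 3.8025
Crown area = 3.141593 * 3.8025 = 11.9459 m^2
N * area / 10000 * 100 = 556 * 11.9459 / 10000 * 100 = 66.4192
CC = min(100, 66.4192) = 66.4192 ≈ 66.4%

66.4%


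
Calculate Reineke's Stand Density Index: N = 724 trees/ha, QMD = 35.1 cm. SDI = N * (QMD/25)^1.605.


QMD/25 = 35.1/25 = 1.404
(1.404)^1.605 = exp(1.605 * ln(1.404)) = exp(1.605 * 0.339325) = exp(0.544617) = 1.72395
SDI = 724 * 1.72395 = 1248.14 ≈ 1248

1248


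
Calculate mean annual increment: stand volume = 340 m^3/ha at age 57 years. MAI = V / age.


MAI = 340 / 57 = 5.9649 ≈ 5.96 m^3/ha/yr

5.96 m^3/ha/yr


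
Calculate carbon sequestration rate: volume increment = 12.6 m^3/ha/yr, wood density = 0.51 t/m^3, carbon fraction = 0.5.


C = 12.6 * 0.51 * 0.5 = 3.213 ≈ 3.21 t C/ha/yr

3.21 t C/ha/yr


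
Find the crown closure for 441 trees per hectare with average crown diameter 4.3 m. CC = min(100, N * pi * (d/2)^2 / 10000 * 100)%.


(d/2)^2 = (4.3/2)^2 = 2.15^2 = 4.6225
Crown area = 3.141593 * 4.6225 = 14.5220 m^2
N * area / 10000 * 100 = 441 * 14.5220 / 10000 * 100 = 64.0420
CC = min(100, 64.0420) = 64.0420 ≈ 64.0%

64.0%


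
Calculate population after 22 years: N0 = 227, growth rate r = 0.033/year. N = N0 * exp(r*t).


r*t = 0.033 * 22 = 0.726
exp(0.726) = 2.06680
N = 227 * 2.06680 = 469.164 ≈ 469

469


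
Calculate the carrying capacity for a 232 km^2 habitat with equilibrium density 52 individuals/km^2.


K = 52 * 232 = 12064 individuals

12064 individuals


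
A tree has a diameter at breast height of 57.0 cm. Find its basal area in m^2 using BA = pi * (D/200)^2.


D/200 = 57.0/200 = 0.285 m
(D/200)^2 = 0.285^2 = 0.081225
BA = 3.141593 * 0.081225 = 0.255176 ≈ 0.2552 m^2

0.2552 m^2


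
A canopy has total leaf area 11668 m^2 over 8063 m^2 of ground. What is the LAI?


LAI = 11668 / 8063 = 1.4471 ≈ 1.45

1.45


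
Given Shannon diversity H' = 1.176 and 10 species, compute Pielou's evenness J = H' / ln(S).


ln(10) = 2.30259
J = H' / ln(S) = 1.176 / 2.30259 = 0.510729 ≈ 0.5107

0.5107


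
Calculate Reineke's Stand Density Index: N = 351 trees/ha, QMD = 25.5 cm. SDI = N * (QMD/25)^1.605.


QMD/25 = 25.5/25 = 1.02
(1.02)^1.605 = exp(1.605 * ln(1.02)) = exp(1.605 * 0.0198026) = exp(0.0317832) = 1.03229
SDI = 351 * 1.03229 = 362.334 ≈ 362

362


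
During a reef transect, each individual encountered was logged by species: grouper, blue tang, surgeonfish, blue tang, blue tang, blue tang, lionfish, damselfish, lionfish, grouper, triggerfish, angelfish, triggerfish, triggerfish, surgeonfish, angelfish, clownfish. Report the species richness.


Total individuals logged = 17
Distinct species (count of individuals): grouper (2), blue tang (4), surgeonfish (2), lionfish (2), damselfish (1), triggerfish (3), angelfish (2), clownfish (1)
Species richness = number of distinct species = 8

8


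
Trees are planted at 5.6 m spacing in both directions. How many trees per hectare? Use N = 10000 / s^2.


N = 10000 / 5.6^2 = 10000 / 31.36 = 318.878 ≈ 319 trees/ha

319 trees/ha


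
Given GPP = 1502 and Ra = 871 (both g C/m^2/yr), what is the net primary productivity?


NPP = GPP - Ra = 1502 - 871 = 631 g C/m^2/yr

631 g C/m^2/yr


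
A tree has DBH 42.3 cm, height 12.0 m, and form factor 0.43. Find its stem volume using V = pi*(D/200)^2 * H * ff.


(D/200)^2 = (42.3/200)^2 = 0.2115^2 = 0.04473225
BA = 3.141593 * 0.04473225 = 0.140531 m^2
V = 0.140531 * 12.0 * 0.43 = 0.725140 ≈ 0.725 m^3

0.725 m^3


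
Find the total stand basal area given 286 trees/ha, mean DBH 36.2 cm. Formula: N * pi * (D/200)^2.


(D/200)^2 = (36.2/200)^2 = 0.181^2 = 0.032761
Individual BA = 3.141593 * 0.032761 = 0.102922 m^2
Stand BA = 286 * 0.102922 = 29.4357 ≈ 29.44 m^2/ha

29.44 m^2/ha


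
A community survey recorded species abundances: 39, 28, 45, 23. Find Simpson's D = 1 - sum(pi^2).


Total N = 39 + 28 + 45 + 23 = 135
Per-species terms:
  p = 39/135 = 0.288889; p^2 = 0.288889^2 = 0.083457
  p = 28/135 = 0.207407; p^2 = 0.207407^2 = 0.043018
  p = 45/135 = 0.333333; p^2 = 0.333333^2 = 0.111111
  p = 23/135 = 0.170370; p^2 = 0.170370^2 = 0.029026
sum(p^2) = 0.083457 + 0.043018 + 0.111111 + 0.029026 = 0.266612
D = 1 - 0.266612 = 0.733388 ≈ 0.7334

0.7334


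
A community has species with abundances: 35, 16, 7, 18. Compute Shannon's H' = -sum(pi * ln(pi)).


Total N = 35 + 16 + 7 + 18 = 76
Per-species terms:
  p = 35/76 = 0.460526; ln(p) = -0.775386; p*ln(p) = 0.460526 * (-0.775386) = -0.357085
  p = 16/76 = 0.210526; ln(p) = -1.558146; p*ln(p) = 0.210526 * (-1.558146) = -0.328030
  p = 7/76 = 0.092105; ln(p) = -2.384826; p*ln(p) = 0.092105 * (-2.384826) = -0.219654
  p = 18/76 = 0.236842; ln(p) = -1.440362; p*ln(p) = 0.236842 * (-1.440362) = -0.341138
sum(p*ln(p)) = (-0.357085) + (-0.328030) + (-0.219654) + (-0.341138) = -1.245907
H' = -(-1.245907) = 1.245907 ≈ 1.2459

1.2459


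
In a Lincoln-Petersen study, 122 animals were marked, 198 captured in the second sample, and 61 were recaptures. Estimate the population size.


N = M * C / R = 122 * 198 / 61 = 24156 / 61 = 396

396 individuals


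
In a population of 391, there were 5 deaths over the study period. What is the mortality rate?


Mortality rate = 5 / 391 = 0.012788 ≈ 0.0128

0.0128


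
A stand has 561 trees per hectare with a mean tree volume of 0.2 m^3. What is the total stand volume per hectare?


V_stand = 561 * 0.2 = 112.2 m^3/ha

112.2 m^3/ha


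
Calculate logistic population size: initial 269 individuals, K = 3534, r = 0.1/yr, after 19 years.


(K - N0)/N0 = (3534 - 269)/269 = 3265/269 = 12.1375
r*t = 0.1 * 19 = 1.9; exp(-1.9) = 0.149569
12.1375 * 0.149569 = 1.81539
1 + 1.81539 = 2.81539
N = 3534 / 2.81539 = 1255.24 ≈ 1255

1255


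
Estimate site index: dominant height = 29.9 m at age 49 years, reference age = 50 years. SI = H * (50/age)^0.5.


50/49 = 1.02041
(1.02041)^0.5 = 1.01015
SI = 29.9 * 1.01015 = 30.2035 ≈ 30.2 m

30.2 m


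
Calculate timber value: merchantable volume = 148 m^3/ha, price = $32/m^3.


Value = 148 * 32 = $4736/ha

$4736/ha


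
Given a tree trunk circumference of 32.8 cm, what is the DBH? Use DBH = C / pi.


DBH = C / pi = 32.8 / 3.141593 = 10.4406 ≈ 10.44 cm

10.44 cm


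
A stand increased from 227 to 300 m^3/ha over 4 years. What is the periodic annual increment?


PAI = (V2 - V1) / period = (300 - 227) / 4 = 73 / 4 = 18.25 m^3/ha/yr

18.25 m^3/ha/yr


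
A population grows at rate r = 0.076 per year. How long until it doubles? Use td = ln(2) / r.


td = ln(2) / 0.076 = 0.693147 / 0.076 = 9.12036 ≈ 9.1 years

9.1 years


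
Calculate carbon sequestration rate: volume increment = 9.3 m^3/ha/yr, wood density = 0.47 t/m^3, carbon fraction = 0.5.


C = 9.3 * 0.47 * 0.5 = 2.1855 ≈ 2.19 t C/ha/yr

2.19 t C/ha/yr


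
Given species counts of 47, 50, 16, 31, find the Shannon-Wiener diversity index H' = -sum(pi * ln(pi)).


Total N = 47 + 50 + 16 + 31 = 144
Per-species terms:
  p = 47/144 = 0.326389; ln(p) = -1.119665; p*ln(p) = 0.326389 * (-1.119665) = -0.365446
  p = 50/144 = 0.347222; ln(p) = -1.057791; p*ln(p) = 0.347222 * (-1.057791) = -0.367288
  p = 16/144 = 0.111111; ln(p) = -2.197226; p*ln(p) = 0.111111 * (-2.197226) = -0.244136
  p = 31/144 = 0.215278; ln(p) = -1.535825; p*ln(p) = 0.215278 * (-1.535825) = -0.330629
sum(p*ln(p)) = (-0.365446) + (-0.367288) + (-0.244136) + (-0.330629) = -1.307499
H' = -(-1.307499) = 1.307499 ≈ 1.3075

1.3075


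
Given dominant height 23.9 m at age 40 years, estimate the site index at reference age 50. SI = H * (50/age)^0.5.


50/40 = 1.25000
(1.25000)^0.5 = 1.11803
SI = 23.9 * 1.11803 = 26.7209 ≈ 26.7 m

26.7 m


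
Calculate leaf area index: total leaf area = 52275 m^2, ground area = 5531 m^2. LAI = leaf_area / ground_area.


LAI = 52275 / 5531 = 9.4513 ≈ 9.45

9.45


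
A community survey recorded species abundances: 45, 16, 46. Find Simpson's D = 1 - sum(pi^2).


Total N = 45 + 16 + 46 = 107
Per-species terms:
  p = 45/107 = 0.420561; p^2 = 0.420561^2 = 0.176872
  p = 16/107 = 0.149533; p^2 = 0.149533^2 = 0.022360
  p = 46/107 = 0.429907; p^2 = 0.429907^2 = 0.184820
sum(p^2) = 0.176872 + 0.022360 + 0.184820 = 0.384052
D = 1 - 0.384052 = 0.615948 ≈ 0.6159

0.6159


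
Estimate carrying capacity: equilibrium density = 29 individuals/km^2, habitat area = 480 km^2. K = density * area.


K = 29 * 480 = 13920 individuals

13920 individuals


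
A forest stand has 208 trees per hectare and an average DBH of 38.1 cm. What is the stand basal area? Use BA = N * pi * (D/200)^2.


(D/200)^2 = (38.1/200)^2 = 0.1905^2 = 0.03629025
Individual BA = 3.141593 * 0.03629025 = 0.114009 m^2
Stand BA = 208 * 0.114009 = 23.7139 ≈ 23.71 m^2/ha

23.71 m^2/ha


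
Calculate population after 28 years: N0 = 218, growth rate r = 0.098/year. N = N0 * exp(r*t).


r*t = 0.098 * 28 = 2.744
exp(2.744) = 15.5491
N = 218 * 15.5491 = 3389.70 ≈ 3390

3390


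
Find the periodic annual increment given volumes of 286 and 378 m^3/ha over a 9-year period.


PAI = (V2 - V1) / period = (378 - 286) / 9 = 92 / 9 = 10.2222 ≈ 10.22 m^3/ha/yr

10.22 m^3/ha/yr


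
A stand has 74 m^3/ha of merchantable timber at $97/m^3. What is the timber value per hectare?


Value = 74 * 97 = $7178/ha

$7178/ha


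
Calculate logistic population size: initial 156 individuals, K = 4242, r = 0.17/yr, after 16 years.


(K - N0)/N0 = (4242 - 156)/156 = 4086/156 = 26.1923
r*t = 0.17 * 16 = 2.72; exp(-2.72) = 0.0658748
26.1923 * 0.0658748 = 1.72541
1 + 1.72541 = 2.72541
N = 4242 / 2.72541 = 1556.46 ≈ 1556

1556


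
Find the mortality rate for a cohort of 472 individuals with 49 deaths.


Mortality rate = 49 / 472 = 0.103814 ≈ 0.1038

0.1038


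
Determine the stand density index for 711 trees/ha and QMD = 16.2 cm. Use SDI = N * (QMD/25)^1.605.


QMD/25 = 16.2/25 = 0.648
(0.648)^1.605 = exp(1.605 * ln(0.648)) = exp(1.605 * (-0.433865)) = exp(-0.696353) = 0.498400
SDI = 711 * 0.498400 = 354.362 ≈ 354

354


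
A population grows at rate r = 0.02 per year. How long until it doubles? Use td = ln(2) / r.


td = ln(2) / 0.02 = 0.693147 / 0.02 = 34.6574 ≈ 34.7 years

34.7 years


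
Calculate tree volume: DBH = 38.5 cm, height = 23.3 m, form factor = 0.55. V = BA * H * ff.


(D/200)^2 = (38.5/200)^2 = 0.1925^2 = 0.03705625
BA = 3.141593 * 0.03705625 = 0.116416 m^2
V = 0.116416 * 23.3 * 0.55 = 1.49187 ≈ 1.492 m^3

1.492 m^3


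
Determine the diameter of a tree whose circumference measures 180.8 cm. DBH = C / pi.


DBH = C / pi = 180.8 / 3.141593 = 57.5504 ≈ 57.55 cm

57.55 cm


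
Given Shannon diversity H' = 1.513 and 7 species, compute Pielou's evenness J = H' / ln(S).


ln(7) = 1.94591
J = H' / ln(S) = 1.513 / 1.94591 = 0.777528 ≈ 0.7775

0.7775


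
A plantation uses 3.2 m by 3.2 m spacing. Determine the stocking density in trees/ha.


N = 10000 / 3.2^2 = 10000 / 10.24 = 976.563 ≈ 977 trees/ha

977 trees/ha


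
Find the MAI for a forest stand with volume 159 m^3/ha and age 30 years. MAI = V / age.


MAI = 159 / 30 = 5.30 m^3/ha/yr

5.30 m^3/ha/yr


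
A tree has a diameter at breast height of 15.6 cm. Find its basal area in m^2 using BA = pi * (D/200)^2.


D/200 = 15.6/200 = 0.078 m
(D/200)^2 = 0.078^2 = 0.006084
BA = 3.141593 * 0.006084 = 0.0191135 ≈ 0.0191 m^2

0.0191 m^2


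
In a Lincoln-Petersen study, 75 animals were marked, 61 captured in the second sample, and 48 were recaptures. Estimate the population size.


N = M * C / R = 75 * 61 / 48 = 4575 / 48 = 95.31 ≈ 95

95 individuals


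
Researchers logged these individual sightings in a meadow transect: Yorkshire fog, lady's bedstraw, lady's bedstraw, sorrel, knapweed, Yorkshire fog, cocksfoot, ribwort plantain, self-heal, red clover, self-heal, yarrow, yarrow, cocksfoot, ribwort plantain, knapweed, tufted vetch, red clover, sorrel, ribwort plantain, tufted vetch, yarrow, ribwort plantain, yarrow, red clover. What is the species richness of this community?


Total individuals logged = 25
Distinct species (count of individuals): Yorkshire fog (2), lady's bedstraw (2), sorrel (2), knapweed (2), cocksfoot (2), ribwort plantain (4), self-heal (2), red clover (3), yarrow (4), tufted vetch (2)
Species richness = number of distinct species = 10

10


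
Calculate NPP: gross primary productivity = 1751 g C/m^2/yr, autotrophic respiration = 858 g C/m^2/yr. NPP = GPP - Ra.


NPP = GPP - Ra = 1751 - 858 = 893 g C/m^2/yr

893 g C/m^2/yr


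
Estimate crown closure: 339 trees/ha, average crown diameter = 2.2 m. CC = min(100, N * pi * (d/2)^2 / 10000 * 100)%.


(d/2)^2 = (2.2/2)^2 = 1.1^2 = 1.21
Crown area = 3.141593 * 1.21 = 3.80133 m^2
N * area / 10000 * 100 = 339 * 3.80133 / 10000 * 100 = 12.8865
CC = min(100, 12.8865) = 12.8865 ≈ 12.9%

12.9%


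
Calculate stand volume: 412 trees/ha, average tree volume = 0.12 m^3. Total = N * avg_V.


V_stand = 412 * 0.12 = 49.44 ≈ 49.4 m^3/ha

49.4 m^3/ha


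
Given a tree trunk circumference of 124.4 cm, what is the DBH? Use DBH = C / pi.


DBH = C / pi = 124.4 / 3.141593 = 39.5977 ≈ 39.60 cm

39.60 cm
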